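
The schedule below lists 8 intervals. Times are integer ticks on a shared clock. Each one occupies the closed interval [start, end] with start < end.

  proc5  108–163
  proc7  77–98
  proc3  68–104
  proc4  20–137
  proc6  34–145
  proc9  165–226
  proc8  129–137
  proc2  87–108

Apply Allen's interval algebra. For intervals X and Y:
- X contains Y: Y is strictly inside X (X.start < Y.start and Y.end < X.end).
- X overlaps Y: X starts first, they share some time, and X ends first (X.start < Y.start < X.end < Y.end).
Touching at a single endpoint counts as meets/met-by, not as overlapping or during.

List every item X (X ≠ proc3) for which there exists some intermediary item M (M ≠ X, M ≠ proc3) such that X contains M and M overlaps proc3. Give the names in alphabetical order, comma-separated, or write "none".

Target proc3 = [68, 104].
Intermediaries M with M overlaps proc3: none.
Union: none.

none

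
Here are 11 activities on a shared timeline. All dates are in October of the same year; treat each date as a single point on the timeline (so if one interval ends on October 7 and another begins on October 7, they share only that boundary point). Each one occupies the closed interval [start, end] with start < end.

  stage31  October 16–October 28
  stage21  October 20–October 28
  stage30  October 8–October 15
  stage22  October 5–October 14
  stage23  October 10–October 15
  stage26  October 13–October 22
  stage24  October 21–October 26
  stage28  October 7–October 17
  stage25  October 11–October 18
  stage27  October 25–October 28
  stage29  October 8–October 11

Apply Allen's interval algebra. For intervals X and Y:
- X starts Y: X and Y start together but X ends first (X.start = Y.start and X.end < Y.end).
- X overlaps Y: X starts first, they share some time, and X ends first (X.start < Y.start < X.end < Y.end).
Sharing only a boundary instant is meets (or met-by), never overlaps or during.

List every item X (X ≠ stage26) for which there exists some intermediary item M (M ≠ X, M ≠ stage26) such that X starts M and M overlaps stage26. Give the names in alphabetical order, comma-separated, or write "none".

Target stage26 = [October 13, October 22].
Intermediaries M with M overlaps stage26: stage22, stage23, stage25, stage28, stage30.
Via stage22 — items with X starts stage22: none.
Via stage23 — items with X starts stage23: none.
Via stage25 — items with X starts stage25: none.
Via stage28 — items with X starts stage28: none.
Via stage30 — items with X starts stage30: stage29.
Union: stage29.

stage29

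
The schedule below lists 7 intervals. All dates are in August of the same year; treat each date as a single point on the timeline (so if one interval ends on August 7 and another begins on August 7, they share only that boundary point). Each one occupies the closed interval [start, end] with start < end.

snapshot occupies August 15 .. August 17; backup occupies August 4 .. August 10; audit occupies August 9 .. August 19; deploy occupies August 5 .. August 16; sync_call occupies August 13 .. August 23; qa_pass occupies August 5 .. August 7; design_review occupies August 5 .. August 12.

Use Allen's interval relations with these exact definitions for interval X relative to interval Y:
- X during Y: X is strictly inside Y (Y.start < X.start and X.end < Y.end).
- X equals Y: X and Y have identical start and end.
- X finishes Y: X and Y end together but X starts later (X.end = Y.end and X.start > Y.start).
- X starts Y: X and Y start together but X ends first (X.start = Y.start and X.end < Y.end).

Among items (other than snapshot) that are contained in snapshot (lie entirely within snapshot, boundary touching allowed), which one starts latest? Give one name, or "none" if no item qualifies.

Target snapshot = [August 15, August 17].
audit [August 9, August 19] → contains → excluded.
backup [August 4, August 10] → before → excluded.
deploy [August 5, August 16] → overlaps → excluded.
design_review [August 5, August 12] → before → excluded.
qa_pass [August 5, August 7] → before → excluded.
sync_call [August 13, August 23] → contains → excluded.
No candidates → none.

none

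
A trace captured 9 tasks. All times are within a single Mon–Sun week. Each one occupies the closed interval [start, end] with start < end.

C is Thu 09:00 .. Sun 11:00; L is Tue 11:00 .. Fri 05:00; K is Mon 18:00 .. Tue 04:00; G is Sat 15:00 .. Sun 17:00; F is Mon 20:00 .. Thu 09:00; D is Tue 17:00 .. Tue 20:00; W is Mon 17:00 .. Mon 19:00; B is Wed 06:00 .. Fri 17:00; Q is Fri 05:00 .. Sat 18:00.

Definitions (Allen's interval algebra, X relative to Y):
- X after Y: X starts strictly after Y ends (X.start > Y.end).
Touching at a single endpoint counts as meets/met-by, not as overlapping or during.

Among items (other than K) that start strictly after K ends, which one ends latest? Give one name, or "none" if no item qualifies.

Target K = [Mon 18:00, Tue 04:00].
B [Wed 06:00, Fri 17:00] → after → candidate.
C [Thu 09:00, Sun 11:00] → after → candidate.
D [Tue 17:00, Tue 20:00] → after → candidate.
F [Mon 20:00, Thu 09:00] → overlapped-by → excluded.
G [Sat 15:00, Sun 17:00] → after → candidate.
L [Tue 11:00, Fri 05:00] → after → candidate.
Q [Fri 05:00, Sat 18:00] → after → candidate.
W [Mon 17:00, Mon 19:00] → overlaps → excluded.
Among candidates, latest end is Sun 17:00 → G.

G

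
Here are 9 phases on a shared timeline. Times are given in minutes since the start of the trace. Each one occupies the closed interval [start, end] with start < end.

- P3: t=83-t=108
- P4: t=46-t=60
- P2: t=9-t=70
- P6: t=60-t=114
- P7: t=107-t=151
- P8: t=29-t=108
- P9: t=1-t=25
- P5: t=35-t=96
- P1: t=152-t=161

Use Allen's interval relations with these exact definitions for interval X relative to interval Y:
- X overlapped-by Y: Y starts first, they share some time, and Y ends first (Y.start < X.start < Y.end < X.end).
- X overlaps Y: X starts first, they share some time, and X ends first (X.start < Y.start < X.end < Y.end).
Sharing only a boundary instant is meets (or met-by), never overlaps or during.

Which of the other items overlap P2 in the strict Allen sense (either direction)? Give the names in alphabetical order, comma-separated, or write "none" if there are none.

Target P2 = [t=9, t=70].
P1 [t=152, t=161] → after → no.
P3 [t=83, t=108] → after → no.
P4 [t=46, t=60] → during → no.
P5 [t=35, t=96] → overlapped-by → yes.
P6 [t=60, t=114] → overlapped-by → yes.
P7 [t=107, t=151] → after → no.
P8 [t=29, t=108] → overlapped-by → yes.
P9 [t=1, t=25] → overlaps → yes.
Result: P5, P6, P8, P9.

P5, P6, P8, P9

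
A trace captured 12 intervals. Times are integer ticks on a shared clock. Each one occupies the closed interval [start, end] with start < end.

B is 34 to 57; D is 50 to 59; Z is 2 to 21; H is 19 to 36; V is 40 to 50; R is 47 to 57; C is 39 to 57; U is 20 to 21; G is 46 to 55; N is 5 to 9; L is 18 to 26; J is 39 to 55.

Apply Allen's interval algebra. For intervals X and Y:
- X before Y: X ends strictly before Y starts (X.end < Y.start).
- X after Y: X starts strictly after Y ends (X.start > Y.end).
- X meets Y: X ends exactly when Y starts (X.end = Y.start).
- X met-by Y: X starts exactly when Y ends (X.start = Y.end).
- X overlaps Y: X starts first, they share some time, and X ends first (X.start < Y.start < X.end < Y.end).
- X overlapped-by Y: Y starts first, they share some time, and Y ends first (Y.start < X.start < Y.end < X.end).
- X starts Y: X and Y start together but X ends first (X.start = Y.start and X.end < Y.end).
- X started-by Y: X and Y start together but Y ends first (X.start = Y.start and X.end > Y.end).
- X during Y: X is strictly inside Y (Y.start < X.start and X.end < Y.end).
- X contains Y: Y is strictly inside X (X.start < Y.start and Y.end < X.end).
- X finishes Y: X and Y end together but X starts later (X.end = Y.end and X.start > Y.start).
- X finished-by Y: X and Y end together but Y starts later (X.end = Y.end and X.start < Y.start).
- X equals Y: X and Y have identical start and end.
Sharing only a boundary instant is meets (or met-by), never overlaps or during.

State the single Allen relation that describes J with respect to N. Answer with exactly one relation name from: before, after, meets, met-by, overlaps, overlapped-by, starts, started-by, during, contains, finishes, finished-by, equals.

after

J = [39, 55]; N = [5, 9].
Compare endpoints: J.start > N.start, J.start > N.end, J.end > N.start, J.end > N.end.
That pattern is 'after'.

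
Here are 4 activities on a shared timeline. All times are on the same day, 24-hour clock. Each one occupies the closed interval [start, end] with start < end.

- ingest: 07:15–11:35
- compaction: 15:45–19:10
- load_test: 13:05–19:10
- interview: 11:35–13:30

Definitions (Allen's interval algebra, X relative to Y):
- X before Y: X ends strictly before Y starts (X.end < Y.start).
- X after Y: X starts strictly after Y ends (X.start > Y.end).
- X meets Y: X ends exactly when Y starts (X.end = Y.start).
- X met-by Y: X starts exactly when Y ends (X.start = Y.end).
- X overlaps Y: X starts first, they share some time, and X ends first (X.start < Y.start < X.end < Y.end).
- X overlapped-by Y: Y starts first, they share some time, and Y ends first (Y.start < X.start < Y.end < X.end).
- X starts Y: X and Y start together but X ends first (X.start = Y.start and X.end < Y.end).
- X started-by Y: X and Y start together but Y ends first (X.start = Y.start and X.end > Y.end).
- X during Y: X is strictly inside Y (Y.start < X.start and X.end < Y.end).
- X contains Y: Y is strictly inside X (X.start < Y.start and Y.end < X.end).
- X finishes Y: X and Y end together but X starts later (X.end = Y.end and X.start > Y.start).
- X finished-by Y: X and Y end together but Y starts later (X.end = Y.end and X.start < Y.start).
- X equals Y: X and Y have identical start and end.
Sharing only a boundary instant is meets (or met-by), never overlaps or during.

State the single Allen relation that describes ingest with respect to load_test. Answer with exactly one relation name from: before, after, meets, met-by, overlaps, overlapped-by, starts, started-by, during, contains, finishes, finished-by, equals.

before

ingest = [07:15, 11:35]; load_test = [13:05, 19:10].
Compare endpoints: ingest.start < load_test.start, ingest.start < load_test.end, ingest.end < load_test.start, ingest.end < load_test.end.
That pattern is 'before'.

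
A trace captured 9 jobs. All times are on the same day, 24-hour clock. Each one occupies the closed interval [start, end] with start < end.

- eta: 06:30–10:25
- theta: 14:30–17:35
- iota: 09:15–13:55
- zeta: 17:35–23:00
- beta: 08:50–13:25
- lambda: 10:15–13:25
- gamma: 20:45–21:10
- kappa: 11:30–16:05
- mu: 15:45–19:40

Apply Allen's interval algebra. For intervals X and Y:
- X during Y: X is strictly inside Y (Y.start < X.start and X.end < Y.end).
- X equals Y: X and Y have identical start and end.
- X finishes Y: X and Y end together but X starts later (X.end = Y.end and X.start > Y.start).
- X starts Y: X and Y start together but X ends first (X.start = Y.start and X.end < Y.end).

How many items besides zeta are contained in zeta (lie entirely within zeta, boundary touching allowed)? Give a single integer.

Target zeta = [17:35, 23:00].
beta [08:50, 13:25] → before → no.
eta [06:30, 10:25] → before → no.
gamma [20:45, 21:10] → during → counts.
iota [09:15, 13:55] → before → no.
kappa [11:30, 16:05] → before → no.
lambda [10:15, 13:25] → before → no.
mu [15:45, 19:40] → overlaps → no.
theta [14:30, 17:35] → meets → no.
Total: 1.

1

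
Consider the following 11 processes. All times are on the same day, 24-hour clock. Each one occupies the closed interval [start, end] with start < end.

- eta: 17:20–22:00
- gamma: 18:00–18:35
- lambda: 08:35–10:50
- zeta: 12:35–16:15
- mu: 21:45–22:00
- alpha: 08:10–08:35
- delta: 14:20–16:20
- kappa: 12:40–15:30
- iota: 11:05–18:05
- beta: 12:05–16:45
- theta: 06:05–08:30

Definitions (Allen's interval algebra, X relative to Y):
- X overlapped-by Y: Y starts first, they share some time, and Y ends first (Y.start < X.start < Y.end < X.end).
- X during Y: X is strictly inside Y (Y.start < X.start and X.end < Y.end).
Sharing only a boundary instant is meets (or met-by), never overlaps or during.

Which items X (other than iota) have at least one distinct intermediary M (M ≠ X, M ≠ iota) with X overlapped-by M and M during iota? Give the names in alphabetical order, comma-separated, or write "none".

Target iota = [11:05, 18:05].
Intermediaries M with M during iota: beta, delta, kappa, zeta.
Via beta — items with X overlapped-by beta: none.
Via delta — items with X overlapped-by delta: none.
Via kappa — items with X overlapped-by kappa: delta.
Via zeta — items with X overlapped-by zeta: delta.
Union: delta.

delta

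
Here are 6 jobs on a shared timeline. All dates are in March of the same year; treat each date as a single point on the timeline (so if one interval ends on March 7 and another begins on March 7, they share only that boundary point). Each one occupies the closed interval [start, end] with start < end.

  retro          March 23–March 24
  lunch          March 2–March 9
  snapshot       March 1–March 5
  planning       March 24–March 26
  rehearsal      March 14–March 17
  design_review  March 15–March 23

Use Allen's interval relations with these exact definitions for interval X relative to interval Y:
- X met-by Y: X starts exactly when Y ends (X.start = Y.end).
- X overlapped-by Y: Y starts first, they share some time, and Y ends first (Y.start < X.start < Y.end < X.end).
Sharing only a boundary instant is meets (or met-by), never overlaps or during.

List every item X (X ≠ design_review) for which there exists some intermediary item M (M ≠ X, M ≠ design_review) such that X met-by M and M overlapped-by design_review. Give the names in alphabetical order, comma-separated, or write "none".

Target design_review = [March 15, March 23].
Intermediaries M with M overlapped-by design_review: none.
Union: none.

none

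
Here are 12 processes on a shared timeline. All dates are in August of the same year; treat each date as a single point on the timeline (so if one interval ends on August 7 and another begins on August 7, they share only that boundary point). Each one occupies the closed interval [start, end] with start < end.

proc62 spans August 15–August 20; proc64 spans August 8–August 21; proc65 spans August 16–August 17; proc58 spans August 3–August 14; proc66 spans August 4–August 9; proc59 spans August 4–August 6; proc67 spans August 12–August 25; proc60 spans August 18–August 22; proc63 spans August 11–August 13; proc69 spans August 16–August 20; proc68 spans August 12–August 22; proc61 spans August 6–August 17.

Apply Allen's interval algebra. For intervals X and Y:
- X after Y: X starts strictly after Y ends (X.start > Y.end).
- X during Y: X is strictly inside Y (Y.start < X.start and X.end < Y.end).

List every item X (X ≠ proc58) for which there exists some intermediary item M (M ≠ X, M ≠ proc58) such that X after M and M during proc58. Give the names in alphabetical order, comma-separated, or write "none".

proc60, proc62, proc63, proc64, proc65, proc67, proc68, proc69

Target proc58 = [August 3, August 14].
Intermediaries M with M during proc58: proc59, proc63, proc66.
Via proc59 — items with X after proc59: proc60, proc62, proc63, proc64, proc65, proc67, proc68, proc69.
Via proc63 — items with X after proc63: proc60, proc62, proc65, proc69.
Via proc66 — items with X after proc66: proc60, proc62, proc63, proc65, proc67, proc68, proc69.
Union: proc60, proc62, proc63, proc64, proc65, proc67, proc68, proc69.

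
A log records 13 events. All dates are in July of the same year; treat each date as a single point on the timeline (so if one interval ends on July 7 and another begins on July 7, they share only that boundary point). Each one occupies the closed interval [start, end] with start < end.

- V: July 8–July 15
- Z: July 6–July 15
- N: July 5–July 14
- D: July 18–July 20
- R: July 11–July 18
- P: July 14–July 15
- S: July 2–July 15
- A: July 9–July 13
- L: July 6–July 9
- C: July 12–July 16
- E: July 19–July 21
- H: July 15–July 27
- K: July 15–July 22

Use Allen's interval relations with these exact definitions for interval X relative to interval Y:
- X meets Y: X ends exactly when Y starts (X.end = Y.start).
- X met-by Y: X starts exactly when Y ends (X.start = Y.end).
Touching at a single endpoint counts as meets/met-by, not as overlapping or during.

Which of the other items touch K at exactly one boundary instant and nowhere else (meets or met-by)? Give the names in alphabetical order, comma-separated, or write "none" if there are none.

Target K = [July 15, July 22].
A [July 9, July 13] → before → no.
C [July 12, July 16] → overlaps → no.
D [July 18, July 20] → during → no.
E [July 19, July 21] → during → no.
H [July 15, July 27] → started-by → no.
L [July 6, July 9] → before → no.
N [July 5, July 14] → before → no.
P [July 14, July 15] → meets → yes.
R [July 11, July 18] → overlaps → no.
S [July 2, July 15] → meets → yes.
V [July 8, July 15] → meets → yes.
Z [July 6, July 15] → meets → yes.
Result: P, S, V, Z.

P, S, V, Z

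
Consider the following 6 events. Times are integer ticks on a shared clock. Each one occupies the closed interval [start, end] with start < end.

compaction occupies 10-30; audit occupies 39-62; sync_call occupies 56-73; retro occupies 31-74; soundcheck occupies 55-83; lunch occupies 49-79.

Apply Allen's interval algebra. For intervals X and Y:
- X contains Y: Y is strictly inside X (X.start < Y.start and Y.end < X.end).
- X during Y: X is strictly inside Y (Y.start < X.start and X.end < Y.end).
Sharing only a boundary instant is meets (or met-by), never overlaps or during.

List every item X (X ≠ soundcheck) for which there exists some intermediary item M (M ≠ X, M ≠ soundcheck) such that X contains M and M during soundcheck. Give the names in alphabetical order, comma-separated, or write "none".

lunch, retro

Target soundcheck = [55, 83].
Intermediaries M with M during soundcheck: sync_call.
Via sync_call — items with X contains sync_call: lunch, retro.
Union: lunch, retro.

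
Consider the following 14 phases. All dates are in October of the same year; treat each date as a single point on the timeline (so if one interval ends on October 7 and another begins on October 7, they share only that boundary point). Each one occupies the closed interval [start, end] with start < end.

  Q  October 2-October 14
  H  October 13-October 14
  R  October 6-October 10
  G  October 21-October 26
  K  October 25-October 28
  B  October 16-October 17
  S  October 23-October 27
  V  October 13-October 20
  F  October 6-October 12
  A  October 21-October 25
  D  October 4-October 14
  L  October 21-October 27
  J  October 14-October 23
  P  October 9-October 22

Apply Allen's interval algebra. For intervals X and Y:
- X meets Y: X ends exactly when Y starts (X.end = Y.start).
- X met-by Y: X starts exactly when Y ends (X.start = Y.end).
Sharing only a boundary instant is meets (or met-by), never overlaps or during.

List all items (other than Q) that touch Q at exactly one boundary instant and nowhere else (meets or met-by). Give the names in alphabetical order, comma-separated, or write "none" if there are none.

J

Target Q = [October 2, October 14].
A [October 21, October 25] → after → no.
B [October 16, October 17] → after → no.
D [October 4, October 14] → finishes → no.
F [October 6, October 12] → during → no.
G [October 21, October 26] → after → no.
H [October 13, October 14] → finishes → no.
J [October 14, October 23] → met-by → yes.
K [October 25, October 28] → after → no.
L [October 21, October 27] → after → no.
P [October 9, October 22] → overlapped-by → no.
R [October 6, October 10] → during → no.
S [October 23, October 27] → after → no.
V [October 13, October 20] → overlapped-by → no.
Result: J.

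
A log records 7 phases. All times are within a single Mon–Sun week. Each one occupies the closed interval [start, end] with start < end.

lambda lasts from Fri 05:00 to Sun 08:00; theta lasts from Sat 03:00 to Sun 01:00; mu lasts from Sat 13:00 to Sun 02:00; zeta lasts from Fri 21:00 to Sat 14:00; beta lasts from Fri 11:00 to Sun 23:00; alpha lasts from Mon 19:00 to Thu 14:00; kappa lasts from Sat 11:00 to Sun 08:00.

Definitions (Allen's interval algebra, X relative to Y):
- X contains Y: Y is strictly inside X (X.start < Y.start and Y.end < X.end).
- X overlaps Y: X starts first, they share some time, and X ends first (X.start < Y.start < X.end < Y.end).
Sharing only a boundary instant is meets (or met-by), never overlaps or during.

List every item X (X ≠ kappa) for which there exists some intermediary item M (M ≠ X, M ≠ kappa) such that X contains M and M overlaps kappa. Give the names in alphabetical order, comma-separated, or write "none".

Target kappa = [Sat 11:00, Sun 08:00].
Intermediaries M with M overlaps kappa: theta, zeta.
Via theta — items with X contains theta: beta, lambda.
Via zeta — items with X contains zeta: beta, lambda.
Union: beta, lambda.

beta, lambda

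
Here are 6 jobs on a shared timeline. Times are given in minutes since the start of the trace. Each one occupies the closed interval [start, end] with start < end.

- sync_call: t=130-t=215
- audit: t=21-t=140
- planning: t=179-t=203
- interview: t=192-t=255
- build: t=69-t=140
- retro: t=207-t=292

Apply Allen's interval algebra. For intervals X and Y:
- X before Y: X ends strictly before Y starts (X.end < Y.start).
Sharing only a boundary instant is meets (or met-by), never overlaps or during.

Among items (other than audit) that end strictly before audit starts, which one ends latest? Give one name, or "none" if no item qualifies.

Target audit = [t=21, t=140].
build [t=69, t=140] → finishes → excluded.
interview [t=192, t=255] → after → excluded.
planning [t=179, t=203] → after → excluded.
retro [t=207, t=292] → after → excluded.
sync_call [t=130, t=215] → overlapped-by → excluded.
No candidates → none.

none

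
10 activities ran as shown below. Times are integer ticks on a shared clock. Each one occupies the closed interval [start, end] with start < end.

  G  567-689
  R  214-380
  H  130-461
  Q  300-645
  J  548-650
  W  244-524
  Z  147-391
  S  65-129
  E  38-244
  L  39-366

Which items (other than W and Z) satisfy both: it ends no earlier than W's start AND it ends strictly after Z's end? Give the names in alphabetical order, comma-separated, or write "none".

G, H, J, Q

Conditions: its end is no earlier than W's start (X.end >= 244) AND its end is strictly after Z's end (X.end > 391).
E: end 244 >= 244? ✓; end 244 > 391? ✗ → no.
G: end 689 >= 244? ✓; end 689 > 391? ✓ → yes.
H: end 461 >= 244? ✓; end 461 > 391? ✓ → yes.
J: end 650 >= 244? ✓; end 650 > 391? ✓ → yes.
L: end 366 >= 244? ✓; end 366 > 391? ✗ → no.
Q: end 645 >= 244? ✓; end 645 > 391? ✓ → yes.
R: end 380 >= 244? ✓; end 380 > 391? ✗ → no.
S: end 129 >= 244? ✗; end 129 > 391? ✗ → no.
Result: G, H, J, Q.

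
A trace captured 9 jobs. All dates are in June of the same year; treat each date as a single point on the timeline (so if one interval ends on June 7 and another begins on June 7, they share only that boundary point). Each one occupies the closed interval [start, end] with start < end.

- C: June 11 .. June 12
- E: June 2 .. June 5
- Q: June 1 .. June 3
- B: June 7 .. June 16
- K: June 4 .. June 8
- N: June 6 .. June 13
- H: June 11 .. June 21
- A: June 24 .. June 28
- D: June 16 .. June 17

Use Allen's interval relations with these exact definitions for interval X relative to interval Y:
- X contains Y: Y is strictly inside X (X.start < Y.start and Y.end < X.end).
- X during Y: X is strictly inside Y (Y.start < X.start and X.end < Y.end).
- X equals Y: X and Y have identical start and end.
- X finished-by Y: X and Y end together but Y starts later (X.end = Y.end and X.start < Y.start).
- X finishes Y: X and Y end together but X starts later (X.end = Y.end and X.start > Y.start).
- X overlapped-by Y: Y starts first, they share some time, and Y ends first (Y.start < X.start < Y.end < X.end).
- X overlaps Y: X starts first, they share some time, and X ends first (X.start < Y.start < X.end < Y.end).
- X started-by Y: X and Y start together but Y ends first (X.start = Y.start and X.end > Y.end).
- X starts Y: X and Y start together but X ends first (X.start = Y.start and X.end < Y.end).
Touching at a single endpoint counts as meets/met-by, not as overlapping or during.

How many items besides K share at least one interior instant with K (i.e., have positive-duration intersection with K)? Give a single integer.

3

Target K = [June 4, June 8].
A [June 24, June 28] → after → no.
B [June 7, June 16] → overlapped-by → counts.
C [June 11, June 12] → after → no.
D [June 16, June 17] → after → no.
E [June 2, June 5] → overlaps → counts.
H [June 11, June 21] → after → no.
N [June 6, June 13] → overlapped-by → counts.
Q [June 1, June 3] → before → no.
Total: 3.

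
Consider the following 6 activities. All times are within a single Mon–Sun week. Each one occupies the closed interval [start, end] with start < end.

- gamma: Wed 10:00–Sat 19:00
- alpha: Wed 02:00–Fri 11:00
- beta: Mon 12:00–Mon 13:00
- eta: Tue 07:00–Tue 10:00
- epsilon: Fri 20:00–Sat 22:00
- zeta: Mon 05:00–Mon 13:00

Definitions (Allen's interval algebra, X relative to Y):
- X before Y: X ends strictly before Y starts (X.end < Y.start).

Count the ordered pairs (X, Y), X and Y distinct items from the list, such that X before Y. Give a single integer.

12

Checking all 30 ordered pairs for relation 'before'; matching pairs in alphabetical order:
(alpha, epsilon): alpha before epsilon ✓
(beta, alpha): beta before alpha ✓
(beta, epsilon): beta before epsilon ✓
(beta, eta): beta before eta ✓
(beta, gamma): beta before gamma ✓
(eta, alpha): eta before alpha ✓
(eta, epsilon): eta before epsilon ✓
(eta, gamma): eta before gamma ✓
(zeta, alpha): zeta before alpha ✓
(zeta, epsilon): zeta before epsilon ✓
(zeta, eta): zeta before eta ✓
(zeta, gamma): zeta before gamma ✓
Count: 12.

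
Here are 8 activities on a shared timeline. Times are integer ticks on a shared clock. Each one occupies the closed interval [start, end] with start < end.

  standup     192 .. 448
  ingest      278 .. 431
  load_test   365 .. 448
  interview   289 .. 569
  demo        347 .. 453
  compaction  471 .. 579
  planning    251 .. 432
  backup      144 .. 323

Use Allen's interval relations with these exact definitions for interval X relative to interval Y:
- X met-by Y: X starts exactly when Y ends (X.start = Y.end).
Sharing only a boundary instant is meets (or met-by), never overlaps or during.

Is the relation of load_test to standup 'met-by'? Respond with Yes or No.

load_test = [365, 448], standup = [192, 448].
Actual relation of load_test to standup: finishes.
Asked whether 'met-by' holds → No.

No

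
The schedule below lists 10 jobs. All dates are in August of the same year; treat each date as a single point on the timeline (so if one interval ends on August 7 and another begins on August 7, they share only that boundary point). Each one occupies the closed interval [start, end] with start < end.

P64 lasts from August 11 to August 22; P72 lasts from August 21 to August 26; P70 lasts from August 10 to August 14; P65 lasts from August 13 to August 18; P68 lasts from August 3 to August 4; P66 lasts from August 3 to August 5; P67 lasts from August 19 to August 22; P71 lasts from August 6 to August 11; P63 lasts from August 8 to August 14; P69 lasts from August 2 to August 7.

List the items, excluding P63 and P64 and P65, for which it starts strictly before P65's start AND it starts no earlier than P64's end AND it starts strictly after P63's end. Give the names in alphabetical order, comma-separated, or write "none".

Conditions: its start is strictly before P65's start (X.start < August 13) AND its start is no earlier than P64's end (X.start >= August 22) AND its start is strictly after P63's end (X.start > August 14).
P66: start August 3 < August 13? ✓; start August 3 >= August 22? ✗; start August 3 > August 14? ✗ → no.
P67: start August 19 < August 13? ✗; start August 19 >= August 22? ✗; start August 19 > August 14? ✓ → no.
P68: start August 3 < August 13? ✓; start August 3 >= August 22? ✗; start August 3 > August 14? ✗ → no.
P69: start August 2 < August 13? ✓; start August 2 >= August 22? ✗; start August 2 > August 14? ✗ → no.
P70: start August 10 < August 13? ✓; start August 10 >= August 22? ✗; start August 10 > August 14? ✗ → no.
P71: start August 6 < August 13? ✓; start August 6 >= August 22? ✗; start August 6 > August 14? ✗ → no.
P72: start August 21 < August 13? ✗; start August 21 >= August 22? ✗; start August 21 > August 14? ✓ → no.
Result: none.

none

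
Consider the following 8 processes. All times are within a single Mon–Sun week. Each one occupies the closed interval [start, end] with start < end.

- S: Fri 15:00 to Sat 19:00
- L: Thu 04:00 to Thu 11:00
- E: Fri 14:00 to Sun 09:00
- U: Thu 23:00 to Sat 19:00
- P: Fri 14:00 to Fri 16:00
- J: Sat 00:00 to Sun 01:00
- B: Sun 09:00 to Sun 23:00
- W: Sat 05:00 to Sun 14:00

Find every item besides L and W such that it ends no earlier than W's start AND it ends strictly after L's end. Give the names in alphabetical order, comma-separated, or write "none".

Conditions: its end is no earlier than W's start (X.end >= Sat 05:00) AND its end is strictly after L's end (X.end > Thu 11:00).
B: end Sun 23:00 >= Sat 05:00? ✓; end Sun 23:00 > Thu 11:00? ✓ → yes.
E: end Sun 09:00 >= Sat 05:00? ✓; end Sun 09:00 > Thu 11:00? ✓ → yes.
J: end Sun 01:00 >= Sat 05:00? ✓; end Sun 01:00 > Thu 11:00? ✓ → yes.
P: end Fri 16:00 >= Sat 05:00? ✗; end Fri 16:00 > Thu 11:00? ✓ → no.
S: end Sat 19:00 >= Sat 05:00? ✓; end Sat 19:00 > Thu 11:00? ✓ → yes.
U: end Sat 19:00 >= Sat 05:00? ✓; end Sat 19:00 > Thu 11:00? ✓ → yes.
Result: B, E, J, S, U.

B, E, J, S, U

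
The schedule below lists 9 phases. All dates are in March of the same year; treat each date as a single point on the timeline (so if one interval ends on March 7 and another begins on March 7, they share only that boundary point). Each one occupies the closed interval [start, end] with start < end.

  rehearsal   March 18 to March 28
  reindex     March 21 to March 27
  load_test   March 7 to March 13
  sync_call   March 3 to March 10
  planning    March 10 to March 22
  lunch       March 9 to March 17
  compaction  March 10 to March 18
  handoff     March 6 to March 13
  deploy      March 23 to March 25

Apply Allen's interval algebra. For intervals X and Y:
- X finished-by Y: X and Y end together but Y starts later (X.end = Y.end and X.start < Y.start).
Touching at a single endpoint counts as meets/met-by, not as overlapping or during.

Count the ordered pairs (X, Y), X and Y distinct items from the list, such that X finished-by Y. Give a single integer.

Checking all 72 ordered pairs for relation 'finished-by'; matching pairs in alphabetical order:
(handoff, load_test): handoff finished-by load_test ✓
Count: 1.

1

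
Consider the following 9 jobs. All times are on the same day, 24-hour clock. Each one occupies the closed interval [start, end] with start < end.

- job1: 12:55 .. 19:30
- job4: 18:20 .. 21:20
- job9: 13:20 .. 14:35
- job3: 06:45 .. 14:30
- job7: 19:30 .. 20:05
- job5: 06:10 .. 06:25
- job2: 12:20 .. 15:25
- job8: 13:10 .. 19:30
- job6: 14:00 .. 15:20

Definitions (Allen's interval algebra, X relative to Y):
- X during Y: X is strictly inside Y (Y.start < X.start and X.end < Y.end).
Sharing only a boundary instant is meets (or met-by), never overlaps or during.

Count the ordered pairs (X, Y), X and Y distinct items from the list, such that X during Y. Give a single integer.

7

Checking all 72 ordered pairs for relation 'during'; matching pairs in alphabetical order:
(job6, job1): job6 during job1 ✓
(job6, job2): job6 during job2 ✓
(job6, job8): job6 during job8 ✓
(job7, job4): job7 during job4 ✓
(job9, job1): job9 during job1 ✓
(job9, job2): job9 during job2 ✓
(job9, job8): job9 during job8 ✓
Count: 7.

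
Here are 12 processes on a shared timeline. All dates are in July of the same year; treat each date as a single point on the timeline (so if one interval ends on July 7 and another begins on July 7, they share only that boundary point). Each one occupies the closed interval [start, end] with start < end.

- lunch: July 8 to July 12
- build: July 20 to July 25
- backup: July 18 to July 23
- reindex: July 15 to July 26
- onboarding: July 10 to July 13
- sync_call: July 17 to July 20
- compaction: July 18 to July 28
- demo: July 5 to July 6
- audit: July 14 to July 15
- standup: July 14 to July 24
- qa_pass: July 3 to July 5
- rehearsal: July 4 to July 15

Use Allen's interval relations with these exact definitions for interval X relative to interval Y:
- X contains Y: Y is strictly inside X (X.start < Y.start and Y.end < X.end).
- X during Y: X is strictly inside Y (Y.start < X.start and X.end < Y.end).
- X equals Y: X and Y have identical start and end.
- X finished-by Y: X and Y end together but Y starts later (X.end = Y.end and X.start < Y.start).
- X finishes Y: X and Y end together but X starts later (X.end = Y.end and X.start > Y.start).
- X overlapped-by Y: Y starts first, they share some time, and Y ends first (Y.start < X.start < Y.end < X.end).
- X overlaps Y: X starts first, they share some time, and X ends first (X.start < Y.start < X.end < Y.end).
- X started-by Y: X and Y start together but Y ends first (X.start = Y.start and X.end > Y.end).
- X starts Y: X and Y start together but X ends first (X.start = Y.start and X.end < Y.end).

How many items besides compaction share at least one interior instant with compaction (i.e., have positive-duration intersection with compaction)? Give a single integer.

5

Target compaction = [July 18, July 28].
audit [July 14, July 15] → before → no.
backup [July 18, July 23] → starts → counts.
build [July 20, July 25] → during → counts.
demo [July 5, July 6] → before → no.
lunch [July 8, July 12] → before → no.
onboarding [July 10, July 13] → before → no.
qa_pass [July 3, July 5] → before → no.
rehearsal [July 4, July 15] → before → no.
reindex [July 15, July 26] → overlaps → counts.
standup [July 14, July 24] → overlaps → counts.
sync_call [July 17, July 20] → overlaps → counts.
Total: 5.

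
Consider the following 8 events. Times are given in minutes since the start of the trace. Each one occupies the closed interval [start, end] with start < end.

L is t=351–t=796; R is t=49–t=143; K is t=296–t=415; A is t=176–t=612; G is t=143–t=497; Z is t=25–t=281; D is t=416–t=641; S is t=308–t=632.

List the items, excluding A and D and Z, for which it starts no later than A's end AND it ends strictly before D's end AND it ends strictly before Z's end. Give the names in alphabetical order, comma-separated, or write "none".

Conditions: its start is no later than A's end (X.start <= t=612) AND its end is strictly before D's end (X.end < t=641) AND its end is strictly before Z's end (X.end < t=281).
G: start t=143 <= t=612? ✓; end t=497 < t=641? ✓; end t=497 < t=281? ✗ → no.
K: start t=296 <= t=612? ✓; end t=415 < t=641? ✓; end t=415 < t=281? ✗ → no.
L: start t=351 <= t=612? ✓; end t=796 < t=641? ✗; end t=796 < t=281? ✗ → no.
R: start t=49 <= t=612? ✓; end t=143 < t=641? ✓; end t=143 < t=281? ✓ → yes.
S: start t=308 <= t=612? ✓; end t=632 < t=641? ✓; end t=632 < t=281? ✗ → no.
Result: R.

R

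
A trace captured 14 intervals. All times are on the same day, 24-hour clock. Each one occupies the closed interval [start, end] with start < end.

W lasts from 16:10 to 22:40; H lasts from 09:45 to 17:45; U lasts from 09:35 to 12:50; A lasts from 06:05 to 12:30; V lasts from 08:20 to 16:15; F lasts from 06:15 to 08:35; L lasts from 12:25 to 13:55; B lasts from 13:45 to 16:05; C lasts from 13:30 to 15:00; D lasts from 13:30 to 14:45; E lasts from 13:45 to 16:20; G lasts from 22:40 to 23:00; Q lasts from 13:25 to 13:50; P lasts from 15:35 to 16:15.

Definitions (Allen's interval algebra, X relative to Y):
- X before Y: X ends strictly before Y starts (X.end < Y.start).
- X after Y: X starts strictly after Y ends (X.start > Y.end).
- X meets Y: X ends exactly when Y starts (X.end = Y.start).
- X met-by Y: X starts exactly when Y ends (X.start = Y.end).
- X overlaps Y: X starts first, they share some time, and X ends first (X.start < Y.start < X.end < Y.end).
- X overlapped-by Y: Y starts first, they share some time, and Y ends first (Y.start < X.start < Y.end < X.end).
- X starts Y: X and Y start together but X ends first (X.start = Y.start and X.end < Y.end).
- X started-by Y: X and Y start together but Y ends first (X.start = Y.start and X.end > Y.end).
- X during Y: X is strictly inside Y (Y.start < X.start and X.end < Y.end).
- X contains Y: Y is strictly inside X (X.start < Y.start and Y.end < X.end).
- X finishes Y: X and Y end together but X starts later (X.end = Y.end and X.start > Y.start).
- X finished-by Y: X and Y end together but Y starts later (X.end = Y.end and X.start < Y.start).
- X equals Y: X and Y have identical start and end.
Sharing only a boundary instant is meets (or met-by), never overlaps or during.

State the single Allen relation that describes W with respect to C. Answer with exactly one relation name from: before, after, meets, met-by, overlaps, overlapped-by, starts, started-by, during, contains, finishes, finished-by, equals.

after

W = [16:10, 22:40]; C = [13:30, 15:00].
Compare endpoints: W.start > C.start, W.start > C.end, W.end > C.start, W.end > C.end.
That pattern is 'after'.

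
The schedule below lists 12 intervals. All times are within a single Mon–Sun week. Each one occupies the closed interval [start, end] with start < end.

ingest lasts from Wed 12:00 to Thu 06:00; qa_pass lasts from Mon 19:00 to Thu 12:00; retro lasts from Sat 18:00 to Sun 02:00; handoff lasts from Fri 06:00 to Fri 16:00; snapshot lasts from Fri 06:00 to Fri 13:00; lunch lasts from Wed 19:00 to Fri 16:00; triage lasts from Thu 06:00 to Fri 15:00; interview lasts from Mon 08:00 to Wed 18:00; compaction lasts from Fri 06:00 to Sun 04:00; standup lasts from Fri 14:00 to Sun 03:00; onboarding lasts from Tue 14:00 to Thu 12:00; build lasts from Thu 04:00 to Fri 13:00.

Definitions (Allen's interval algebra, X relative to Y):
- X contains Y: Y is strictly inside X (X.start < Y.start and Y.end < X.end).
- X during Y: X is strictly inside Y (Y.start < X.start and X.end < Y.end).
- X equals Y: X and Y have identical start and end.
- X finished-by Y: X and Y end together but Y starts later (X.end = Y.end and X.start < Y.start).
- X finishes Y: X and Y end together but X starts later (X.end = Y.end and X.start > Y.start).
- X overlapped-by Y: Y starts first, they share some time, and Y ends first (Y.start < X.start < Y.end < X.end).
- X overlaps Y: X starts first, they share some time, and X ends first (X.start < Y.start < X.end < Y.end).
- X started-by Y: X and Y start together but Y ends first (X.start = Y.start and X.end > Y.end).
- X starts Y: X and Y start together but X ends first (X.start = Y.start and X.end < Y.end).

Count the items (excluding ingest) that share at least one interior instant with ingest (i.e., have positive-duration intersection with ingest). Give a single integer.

Target ingest = [Wed 12:00, Thu 06:00].
build [Thu 04:00, Fri 13:00] → overlapped-by → counts.
compaction [Fri 06:00, Sun 04:00] → after → no.
handoff [Fri 06:00, Fri 16:00] → after → no.
interview [Mon 08:00, Wed 18:00] → overlaps → counts.
lunch [Wed 19:00, Fri 16:00] → overlapped-by → counts.
onboarding [Tue 14:00, Thu 12:00] → contains → counts.
qa_pass [Mon 19:00, Thu 12:00] → contains → counts.
retro [Sat 18:00, Sun 02:00] → after → no.
snapshot [Fri 06:00, Fri 13:00] → after → no.
standup [Fri 14:00, Sun 03:00] → after → no.
triage [Thu 06:00, Fri 15:00] → met-by → no.
Total: 5.

5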